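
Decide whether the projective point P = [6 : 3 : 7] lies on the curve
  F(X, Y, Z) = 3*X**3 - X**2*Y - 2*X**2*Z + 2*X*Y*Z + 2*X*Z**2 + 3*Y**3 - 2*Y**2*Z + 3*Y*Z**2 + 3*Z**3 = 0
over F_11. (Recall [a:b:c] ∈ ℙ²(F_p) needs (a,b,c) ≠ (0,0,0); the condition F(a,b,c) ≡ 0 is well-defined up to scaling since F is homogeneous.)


F(6,3,7) ≡ 2 (mod 11); P is NOT on the curve.

Evaluate F(6, 3, 7) term-by-term (mod 11).
  3*X**3 ↦ 3·216·1·1 = 648
  -X**2*Y ↦ -1·36·3·1 = -108
  -2*X**2*Z ↦ -2·36·1·7 = -504
  2*X*Y*Z ↦ 2·6·3·7 = 252
  2*X*Z**2 ↦ 2·6·1·49 = 588
  3*Y**3 ↦ 3·1·27·1 = 81
  -2*Y**2*Z ↦ -2·1·9·7 = -126
  3*Y*Z**2 ↦ 3·1·3·49 = 441
  3*Z**3 ↦ 3·1·1·343 = 1029
Sum: F(6, 3, 7) = (648) + (-108) + (-504) + (252) + (588) + (81) + (-126) + (441) + (1029) = 2301.
Reducing mod 11: 2301 ≡ 2 (mod 11).
Since F(a, b, c) ≡ 2 ≠ 0 (mod 11), P does NOT lie on the curve.


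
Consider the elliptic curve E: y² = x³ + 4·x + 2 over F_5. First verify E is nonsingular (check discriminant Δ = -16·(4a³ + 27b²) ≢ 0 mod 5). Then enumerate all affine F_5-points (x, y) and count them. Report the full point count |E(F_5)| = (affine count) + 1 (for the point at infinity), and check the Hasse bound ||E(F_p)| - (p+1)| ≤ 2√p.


Affine points = {(3, 1), (3, 4)}; affine count = 2; |E(F_5)| = 3.

Discriminant check: Δ ∝ 4a³ + 27b² = 4·4³ + 27·2² = 4·64 + 27·4 ≡ 4 (mod 5). Nonzero ⇒ E is nonsingular.
For each x ∈ F_5, compute rhs = x³ + 4·x + 2 mod 5, then count y ∈ F_5 with y² ≡ rhs.
  x = 0: rhs = 2, matching y values: none (0 points).
  x = 1: rhs = 2, matching y values: none (0 points).
  x = 2: rhs = 3, matching y values: none (0 points).
  x = 3: rhs = 1, matching y values: 1, 4 (2 points).
  x = 4: rhs = 2, matching y values: none (0 points).
Total affine count: 2.
Full point count |E(F_5)| = 2 + 1 = 3.
Hasse bound: |3 − (5+1)| = |-3| = 3 ≤ 2√5 ≈ 4.4721 ✓.


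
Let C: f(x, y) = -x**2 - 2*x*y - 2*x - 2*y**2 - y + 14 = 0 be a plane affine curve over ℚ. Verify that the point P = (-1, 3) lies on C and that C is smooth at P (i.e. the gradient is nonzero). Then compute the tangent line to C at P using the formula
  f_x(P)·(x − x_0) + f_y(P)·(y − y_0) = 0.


Tangent line at P: -6*x - 11*y + 27 = 0.

Step 1: f(-1, 3) = 0, so P lies on C.
Step 2: partial derivatives
  f_x(x, y) = -2*x - 2*y - 2, f_y(x, y) = -2*x - 4*y - 1.
  f_x(P) = -6, f_y(P) = -11 (gradient nonzero, so P is smooth).
Step 3: tangent line at P: -6·(x − -1) + -11·(y − 3) = 0.
Expanding: -6*x - 11*y + 27 = 0.


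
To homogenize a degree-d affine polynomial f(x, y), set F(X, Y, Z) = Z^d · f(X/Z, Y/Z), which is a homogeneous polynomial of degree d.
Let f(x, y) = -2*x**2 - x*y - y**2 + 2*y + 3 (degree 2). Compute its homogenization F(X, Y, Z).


F(X, Y, Z) = -2*X**2 - X*Y - Y**2 + 2*Y*Z + 3*Z**2

deg(f) = 2.
Substitute x = X/Z, y = Y/Z into f, then multiply by Z^2.
  monomial -2·x^2·y^0 ↦ -2·X^2·Y^0·Z^0.
  monomial -1·x^1·y^1 ↦ -1·X^1·Y^1·Z^0.
  monomial -1·x^0·y^2 ↦ -1·X^0·Y^2·Z^0.
  monomial 2·x^0·y^1 ↦ 2·X^0·Y^1·Z^1.
  monomial 3·x^0·y^0 ↦ 3·X^0·Y^0·Z^2.
Collecting: F(X, Y, Z) = -2*X**2 - X*Y - Y**2 + 2*Y*Z + 3*Z**2.


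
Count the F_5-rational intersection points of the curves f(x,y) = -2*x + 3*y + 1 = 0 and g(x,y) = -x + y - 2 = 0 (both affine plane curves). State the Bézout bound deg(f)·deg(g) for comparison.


Common zeros: {(3, 0)}; count = 1; Bézout bound = 1.

deg(f) = 1, deg(g) = 1, so Bézout bound = 1.
Scan x ∈ F_5. For each x, list the y ∈ F_5 with f(x, y) ≡ 0 and those with g(x, y) ≡ 0 (mod 5); the common zeros in that column are the intersection.
  x = 0: f ≡ 0 at y ∈ {3}; g ≡ 0 at y ∈ {2}; common: ∅.
  x = 1: f ≡ 0 at y ∈ {2}; g ≡ 0 at y ∈ {3}; common: ∅.
  x = 2: f ≡ 0 at y ∈ {1}; g ≡ 0 at y ∈ {4}; common: ∅.
  x = 3: f ≡ 0 at y ∈ {0}; g ≡ 0 at y ∈ {0}; common: {0}.
  x = 4: f ≡ 0 at y ∈ {4}; g ≡ 0 at y ∈ {1}; common: ∅.
Collecting: common zeros = {(3, 0)}, so the count is 1.
Comparison with the Bézout bound: 1 ≤ 1 = deg(f)·deg(g), as expected for curves with no common component (the bound is attained).


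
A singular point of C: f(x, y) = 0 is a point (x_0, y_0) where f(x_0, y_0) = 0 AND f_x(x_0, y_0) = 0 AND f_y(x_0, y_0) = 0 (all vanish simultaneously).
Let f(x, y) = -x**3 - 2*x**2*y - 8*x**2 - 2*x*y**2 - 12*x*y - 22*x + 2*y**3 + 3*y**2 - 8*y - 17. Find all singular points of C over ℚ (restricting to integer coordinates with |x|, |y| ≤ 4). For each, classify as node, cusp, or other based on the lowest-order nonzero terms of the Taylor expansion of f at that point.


Singular points: {(-2, -1)}; classification: cusp.

Compute partial derivatives:
  f_x = -3*x**2 - 4*x*y - 16*x - 2*y**2 - 12*y - 22.
  f_y = -2*x**2 - 4*x*y - 12*x + 6*y**2 + 6*y - 8.
Scan x_0 ∈ {−4, ..., 4}. For each x_0, f_y(x_0, y) is a polynomial in y; find its integer roots y ∈ {−4, ..., 4}, then test f_x and f at those candidates.
  x = -4: f_y(-4, y) = 6*y**2 + 22*y + 8; no integer root y with |y| ≤ 4.
  x = -3: f_y(-3, y) = 6*y**2 + 18*y + 10; no integer root y with |y| ≤ 4.
  x = -2: f_y(-2, y) = 6*y**2 + 14*y + 8; vanishes at y ∈ {-1}. (-2, -1): f_x = 0, f = 0 — SINGULAR.
  x = -1: f_y(-1, y) = 6*y**2 + 10*y + 2; no integer root y with |y| ≤ 4.
  x = 0: f_y(0, y) = 6*y**2 + 6*y - 8; no integer root y with |y| ≤ 4.
  x = 1: f_y(1, y) = 6*y**2 + 2*y - 22; no integer root y with |y| ≤ 4.
  x = 2: f_y(2, y) = 6*y**2 - 2*y - 40; no integer root y with |y| ≤ 4.
  x = 3: f_y(3, y) = 6*y**2 - 6*y - 62; no integer root y with |y| ≤ 4.
  x = 4: f_y(4, y) = 6*y**2 - 10*y - 88; no integer root y with |y| ≤ 4.
Only singular point on the grid: (-2, -1).
Classify: substitute x = -2 + u, y = -1 + v and expand: f = -u**3 - 2*u**2*v - 2*u*v**2 + 2*v**3 + v**2.
No constant or linear terms (consistent with a singular point). Quadratic part: v**2. Cubic part: -u**3 - 2*u**2*v - 2*u*v**2 + 2*v**3.
The quadratic part v**2 is a perfect square, so there is a single (double) tangent line v = 0, i.e. y = -1. Restricting the cubic part to that line (v = 0) leaves -u**3 ≠ 0, so f is not divisible by v and the branch is v² ≈ u**3 to lowest order — this is a cusp.
Classification: cusp.


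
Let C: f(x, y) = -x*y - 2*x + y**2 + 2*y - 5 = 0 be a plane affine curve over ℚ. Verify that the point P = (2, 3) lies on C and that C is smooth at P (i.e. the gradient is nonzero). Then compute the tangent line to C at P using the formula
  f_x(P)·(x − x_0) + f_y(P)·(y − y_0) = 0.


Tangent line at P: -5*x + 6*y - 8 = 0.

Step 1: f(2, 3) = 0, so P lies on C.
Step 2: partial derivatives
  f_x(x, y) = -y - 2, f_y(x, y) = -x + 2*y + 2.
  f_x(P) = -5, f_y(P) = 6 (gradient nonzero, so P is smooth).
Step 3: tangent line at P: -5·(x − 2) + 6·(y − 3) = 0.
Expanding: -5*x + 6*y - 8 = 0.


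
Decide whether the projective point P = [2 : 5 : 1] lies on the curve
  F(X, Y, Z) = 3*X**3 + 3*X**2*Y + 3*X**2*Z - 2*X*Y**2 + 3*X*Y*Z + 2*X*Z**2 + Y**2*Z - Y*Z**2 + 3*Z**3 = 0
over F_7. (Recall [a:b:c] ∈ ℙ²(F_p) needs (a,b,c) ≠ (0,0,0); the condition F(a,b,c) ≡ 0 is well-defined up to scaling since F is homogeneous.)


F(2,5,1) ≡ 4 (mod 7); P is NOT on the curve.

Evaluate F(2, 5, 1) term-by-term (mod 7).
  3*X**3 ↦ 3·8·1·1 = 24
  3*X**2*Y ↦ 3·4·5·1 = 60
  3*X**2*Z ↦ 3·4·1·1 = 12
  -2*X*Y**2 ↦ -2·2·25·1 = -100
  3*X*Y*Z ↦ 3·2·5·1 = 30
  2*X*Z**2 ↦ 2·2·1·1 = 4
  Y**2*Z ↦ 1·1·25·1 = 25
  -Y*Z**2 ↦ -1·1·5·1 = -5
  3*Z**3 ↦ 3·1·1·1 = 3
Sum: F(2, 5, 1) = (24) + (60) + (12) + (-100) + (30) + (4) + (25) + (-5) + (3) = 53.
Reducing mod 7: 53 ≡ 4 (mod 7).
Since F(a, b, c) ≡ 4 ≠ 0 (mod 7), P does NOT lie on the curve.


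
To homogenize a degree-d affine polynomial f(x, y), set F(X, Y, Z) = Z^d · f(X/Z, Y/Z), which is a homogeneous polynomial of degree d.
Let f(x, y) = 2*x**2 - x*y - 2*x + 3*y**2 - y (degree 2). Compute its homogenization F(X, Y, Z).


F(X, Y, Z) = 2*X**2 - X*Y - 2*X*Z + 3*Y**2 - Y*Z

deg(f) = 2.
Substitute x = X/Z, y = Y/Z into f, then multiply by Z^2.
  monomial 2·x^2·y^0 ↦ 2·X^2·Y^0·Z^0.
  monomial -1·x^1·y^1 ↦ -1·X^1·Y^1·Z^0.
  monomial -2·x^1·y^0 ↦ -2·X^1·Y^0·Z^1.
  monomial 3·x^0·y^2 ↦ 3·X^0·Y^2·Z^0.
  monomial -1·x^0·y^1 ↦ -1·X^0·Y^1·Z^1.
Collecting: F(X, Y, Z) = 2*X**2 - X*Y - 2*X*Z + 3*Y**2 - Y*Z.


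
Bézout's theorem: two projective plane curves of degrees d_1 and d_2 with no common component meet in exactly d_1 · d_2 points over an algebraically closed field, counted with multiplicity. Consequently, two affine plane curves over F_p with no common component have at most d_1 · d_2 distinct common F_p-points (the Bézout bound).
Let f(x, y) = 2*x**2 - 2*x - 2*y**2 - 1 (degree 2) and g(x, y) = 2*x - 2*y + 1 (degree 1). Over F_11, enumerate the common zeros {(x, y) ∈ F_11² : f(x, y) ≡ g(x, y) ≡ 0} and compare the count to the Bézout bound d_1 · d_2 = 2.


Common zeros: {(1, 7)}; count = 1; Bézout bound = 2.

deg(f) = 2, deg(g) = 1, so Bézout bound = 2.
Scan x ∈ F_11. For each x, list the y ∈ F_11 with f(x, y) ≡ 0 and those with g(x, y) ≡ 0 (mod 11); the common zeros in that column are the intersection.
  x = 0: f ≡ 0 at y ∈ {4, 7}; g ≡ 0 at y ∈ {6}; common: ∅.
  x = 1: f ≡ 0 at y ∈ {4, 7}; g ≡ 0 at y ∈ {7}; common: {7}.
  x = 2: f ≡ 0 at y ∈ ∅; g ≡ 0 at y ∈ {8}; common: ∅.
  x = 3: f ≡ 0 at y ∈ {0}; g ≡ 0 at y ∈ {9}; common: ∅.
  x = 4: f ≡ 0 at y ∈ ∅; g ≡ 0 at y ∈ {10}; common: ∅.
  x = 5: f ≡ 0 at y ∈ {5, 6}; g ≡ 0 at y ∈ {0}; common: ∅.
  x = 6: f ≡ 0 at y ∈ ∅; g ≡ 0 at y ∈ {1}; common: ∅.
  x = 7: f ≡ 0 at y ∈ {5, 6}; g ≡ 0 at y ∈ {2}; common: ∅.
  x = 8: f ≡ 0 at y ∈ ∅; g ≡ 0 at y ∈ {3}; common: ∅.
  x = 9: f ≡ 0 at y ∈ {0}; g ≡ 0 at y ∈ {4}; common: ∅.
  x = 10: f ≡ 0 at y ∈ ∅; g ≡ 0 at y ∈ {5}; common: ∅.
Collecting: common zeros = {(1, 7)}, so the count is 1.
Comparison with the Bézout bound: 1 ≤ 2 = deg(f)·deg(g), as expected for curves with no common component (the affine F_11-count falls short of the bound because intersections may lie at infinity, over extension fields, or carry multiplicity).


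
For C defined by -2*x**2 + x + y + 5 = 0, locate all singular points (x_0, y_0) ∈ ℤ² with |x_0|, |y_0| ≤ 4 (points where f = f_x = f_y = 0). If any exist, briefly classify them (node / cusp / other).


No singular points in the scanned grid; C is smooth there.

Compute partial derivatives:
  f_x = 1 - 4*x.
  f_y = 1.
f_y = 1 is a nonzero constant, so f_y never vanishes: no point (x, y) can satisfy f = f_x = f_y = 0. In particular no (x, y) ∈ {−4, ..., 4}² is singular; the curve is smooth.


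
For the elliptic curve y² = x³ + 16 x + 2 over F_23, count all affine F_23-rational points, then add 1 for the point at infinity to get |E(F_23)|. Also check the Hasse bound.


Affine points = {(0, 5), (0, 18), (3, 10), (3, 13), (5, 0), (9, 1), (9, 22), (10, 9), (10, 14), (12, 6), (12, 17), (14, 7), (14, 16), (15, 11), (15, 12), (17, 9), (17, 14), (18, 2), (18, 21), (19, 9), (19, 14), (21, 10), (21, 13), (22, 10), (22, 13)}; affine count = 25; |E(F_23)| = 26.

Discriminant check: Δ ∝ 4a³ + 27b² = 4·16³ + 27·2² = 4·4096 + 27·4 ≡ 1 (mod 23). Nonzero ⇒ E is nonsingular.
For each x ∈ F_23, compute rhs = x³ + 16·x + 2 mod 23, then count y ∈ F_23 with y² ≡ rhs.
  x = 0: rhs = 2, matching y values: 5, 18 (2 points).
  x = 1: rhs = 19, matching y values: none (0 points).
  x = 2: rhs = 19, matching y values: none (0 points).
  x = 3: rhs = 8, matching y values: 10, 13 (2 points).
  x = 4: rhs = 15, matching y values: none (0 points).
  x = 5: rhs = 0, matching y values: 0 (1 points).
  x = 6: rhs = 15, matching y values: none (0 points).
  x = 7: rhs = 20, matching y values: none (0 points).
  x = 8: rhs = 21, matching y values: none (0 points).
  x = 9: rhs = 1, matching y values: 1, 22 (2 points).
  x = 10: rhs = 12, matching y values: 9, 14 (2 points).
  x = 11: rhs = 14, matching y values: none (0 points).
  x = 12: rhs = 13, matching y values: 6, 17 (2 points).
  x = 13: rhs = 15, matching y values: none (0 points).
  x = 14: rhs = 3, matching y values: 7, 16 (2 points).
  x = 15: rhs = 6, matching y values: 11, 12 (2 points).
  x = 16: rhs = 7, matching y values: none (0 points).
  x = 17: rhs = 12, matching y values: 9, 14 (2 points).
  x = 18: rhs = 4, matching y values: 2, 21 (2 points).
  x = 19: rhs = 12, matching y values: 9, 14 (2 points).
  x = 20: rhs = 19, matching y values: none (0 points).
  x = 21: rhs = 8, matching y values: 10, 13 (2 points).
  x = 22: rhs = 8, matching y values: 10, 13 (2 points).
Total affine count: 25.
Full point count |E(F_23)| = 25 + 1 = 26.
Hasse bound: |26 − (23+1)| = |2| = 2 ≤ 2√23 ≈ 9.5917 ✓.


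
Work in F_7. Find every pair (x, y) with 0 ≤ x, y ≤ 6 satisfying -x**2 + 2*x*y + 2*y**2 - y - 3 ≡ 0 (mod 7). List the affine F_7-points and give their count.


Affine F_7-points: {(0, 5), (0, 6), (2, 0), (2, 2), (3, 3), (3, 5), (5, 0), (5, 6)}; count = 8.

For each of the 49 pairs (x, y) ∈ F_7², evaluate f(x, y) mod 7. Record the zeros.
  x = 0: [0↦4, 1↦5, 2↦3, 3↦5, 4↦4, 5↦0, 6↦0]  zeros at y ∈ {5, 6}
  x = 1: [0↦3, 1↦6, 2↦6, 3↦3, 4↦4, 5↦2, 6↦4]  zeros at y ∈ ∅
  x = 2: [0↦0, 1↦5, 2↦0, 3↦6, 4↦2, 5↦2, 6↦6]  zeros at y ∈ {0, 2}
  x = 3: [0↦2, 1↦2, 2↦6, 3↦0, 4↦5, 5↦0, 6↦6]  zeros at y ∈ {3, 5}
  x = 4: [0↦2, 1↦4, 2↦3, 3↦6, 4↦6, 5↦3, 6↦4]  zeros at y ∈ ∅
  x = 5: [0↦0, 1↦4, 2↦5, 3↦3, 4↦5, 5↦4, 6↦0]  zeros at y ∈ {0, 6}
  x = 6: [0↦3, 1↦2, 2↦5, 3↦5, 4↦2, 5↦3, 6↦1]  zeros at y ∈ ∅
Collecting zeros: affine points = {(0, 5), (0, 6), (2, 0), (2, 2), (3, 3), (3, 5), (5, 0), (5, 6)}.
Total count |C(F_7)_aff| = 8.


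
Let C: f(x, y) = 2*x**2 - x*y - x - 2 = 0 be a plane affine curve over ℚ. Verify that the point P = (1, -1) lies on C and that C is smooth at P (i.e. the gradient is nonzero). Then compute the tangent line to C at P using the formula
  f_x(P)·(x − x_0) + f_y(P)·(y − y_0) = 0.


Tangent line at P: 4*x - y - 5 = 0.

Step 1: f(1, -1) = 0, so P lies on C.
Step 2: partial derivatives
  f_x(x, y) = 4*x - y - 1, f_y(x, y) = -x.
  f_x(P) = 4, f_y(P) = -1 (gradient nonzero, so P is smooth).
Step 3: tangent line at P: 4·(x − 1) + -1·(y − -1) = 0.
Expanding: 4*x - y - 5 = 0.


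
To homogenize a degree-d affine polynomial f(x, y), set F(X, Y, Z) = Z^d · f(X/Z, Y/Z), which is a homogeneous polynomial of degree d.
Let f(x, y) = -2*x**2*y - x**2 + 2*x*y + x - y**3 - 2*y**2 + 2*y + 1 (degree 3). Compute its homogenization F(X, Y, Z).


F(X, Y, Z) = -2*X**2*Y - X**2*Z + 2*X*Y*Z + X*Z**2 - Y**3 - 2*Y**2*Z + 2*Y*Z**2 + Z**3

deg(f) = 3.
Substitute x = X/Z, y = Y/Z into f, then multiply by Z^3.
  monomial -2·x^2·y^1 ↦ -2·X^2·Y^1·Z^0.
  monomial -1·x^2·y^0 ↦ -1·X^2·Y^0·Z^1.
  monomial 2·x^1·y^1 ↦ 2·X^1·Y^1·Z^1.
  monomial 1·x^1·y^0 ↦ 1·X^1·Y^0·Z^2.
  monomial -1·x^0·y^3 ↦ -1·X^0·Y^3·Z^0.
  monomial -2·x^0·y^2 ↦ -2·X^0·Y^2·Z^1.
  monomial 2·x^0·y^1 ↦ 2·X^0·Y^1·Z^2.
  monomial 1·x^0·y^0 ↦ 1·X^0·Y^0·Z^3.
Collecting: F(X, Y, Z) = -2*X**2*Y - X**2*Z + 2*X*Y*Z + X*Z**2 - Y**3 - 2*Y**2*Z + 2*Y*Z**2 + Z**3.


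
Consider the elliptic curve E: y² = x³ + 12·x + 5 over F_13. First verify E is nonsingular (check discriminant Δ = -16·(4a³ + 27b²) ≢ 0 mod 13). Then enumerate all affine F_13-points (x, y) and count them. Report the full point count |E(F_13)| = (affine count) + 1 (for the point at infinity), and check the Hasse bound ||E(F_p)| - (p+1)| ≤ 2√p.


Affine points = {(3, 4), (3, 9), (4, 0), (7, 4), (7, 9), (9, 6), (9, 7), (11, 5), (11, 8)}; affine count = 9; |E(F_13)| = 10.

Discriminant check: Δ ∝ 4a³ + 27b² = 4·12³ + 27·5² = 4·1728 + 27·25 ≡ 8 (mod 13). Nonzero ⇒ E is nonsingular.
For each x ∈ F_13, compute rhs = x³ + 12·x + 5 mod 13, then count y ∈ F_13 with y² ≡ rhs.
  x = 0: rhs = 5, matching y values: none (0 points).
  x = 1: rhs = 5, matching y values: none (0 points).
  x = 2: rhs = 11, matching y values: none (0 points).
  x = 3: rhs = 3, matching y values: 4, 9 (2 points).
  x = 4: rhs = 0, matching y values: 0 (1 points).
  x = 5: rhs = 8, matching y values: none (0 points).
  x = 6: rhs = 7, matching y values: none (0 points).
  x = 7: rhs = 3, matching y values: 4, 9 (2 points).
  x = 8: rhs = 2, matching y values: none (0 points).
  x = 9: rhs = 10, matching y values: 6, 7 (2 points).
  x = 10: rhs = 7, matching y values: none (0 points).
  x = 11: rhs = 12, matching y values: 5, 8 (2 points).
  x = 12: rhs = 5, matching y values: none (0 points).
Total affine count: 9.
Full point count |E(F_13)| = 9 + 1 = 10.
Hasse bound: |10 − (13+1)| = |-4| = 4 ≤ 2√13 ≈ 7.2111 ✓.


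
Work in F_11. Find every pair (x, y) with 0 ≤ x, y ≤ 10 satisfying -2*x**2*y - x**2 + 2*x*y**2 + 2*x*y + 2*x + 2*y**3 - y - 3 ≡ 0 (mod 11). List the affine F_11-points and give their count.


Affine F_11-points: {(0, 2), (0, 4), (0, 5), (1, 4), (3, 1), (3, 8), (3, 10), (4, 0), (4, 9), (5, 2), (5, 6), (5, 9), (6, 10), (9, 0), (10, 1)}; count = 15.

For each of the 121 pairs (x, y) ∈ F_11², evaluate f(x, y) mod 11. Record the zeros.
  x = 0: [0↦8, 1↦9, 2↦0, 3↦4, 4↦0, 5↦0, 6↦5, 7↦5, 8↦1, 9↦5, 10↦7]  zeros at y ∈ {2, 4, 5}
  x = 1: [0↦9, 1↦1, 2↦9, 3↦1, 4↦0, 5↦7, 6↦1, 7↦5, 8↦9, 9↦3, 10↦10]  zeros at y ∈ {4}
  x = 2: [0↦8, 1↦9, 2↦8, 3↦6, 4↦4, 5↦3, 6↦4, 7↦8, 8↦5, 9↦7, 10↦4]  zeros at y ∈ ∅
  x = 3: [0↦5, 1↦0, 2↦8, 3↦8, 4↦1, 5↦10, 6↦3, 7↦3, 8↦0, 9↦6, 10↦0]  zeros at y ∈ {1, 8, 10}
  x = 4: [0↦0, 1↦7, 2↦9, 3↦7, 4↦2, 5↦6, 6↦9, 7↦1, 8↦5, 9↦0, 10↦9]  zeros at y ∈ {0, 9}
  x = 5: [0↦4, 1↦8, 2↦0, 3↦3, 4↦7, 5↦2, 6↦0, 7↦2, 8↦9, 9↦0, 10↦9]  zeros at y ∈ {2, 6, 9}
  x = 6: [0↦6, 1↦3, 2↦3, 3↦7, 4↦5, 5↦9, 6↦9, 7↦6, 8↦1, 9↦6, 10↦0]  zeros at y ∈ {10}
  x = 7: [0↦6, 1↦3, 2↦7, 3↦8, 4↦7, 5↦5, 6↦3, 7↦2, 8↦3, 9↦7, 10↦4]  zeros at y ∈ ∅
  x = 8: [0↦4, 1↦8, 2↦1, 3↦6, 4↦2, 5↦1, 6↦4, 7↦1, 8↦4, 9↦3, 10↦10]  zeros at y ∈ ∅
  x = 9: [0↦0, 1↦7, 2↦7, 3↦1, 4↦1, 5↦8, 6↦1, 7↦3, 8↦4, 9↦5, 10↦7]  zeros at y ∈ {0}
  x = 10: [0↦5, 1↦0, 2↦3, 3↦4, 4↦4, 5↦4, 6↦5, 7↦8, 8↦3, 9↦2, 10↦6]  zeros at y ∈ {1}
Collecting zeros: affine points = {(0, 2), (0, 4), (0, 5), (1, 4), (3, 1), (3, 8), (3, 10), (4, 0), (4, 9), (5, 2), (5, 6), (5, 9), (6, 10), (9, 0), (10, 1)}.
Total count |C(F_11)_aff| = 15.


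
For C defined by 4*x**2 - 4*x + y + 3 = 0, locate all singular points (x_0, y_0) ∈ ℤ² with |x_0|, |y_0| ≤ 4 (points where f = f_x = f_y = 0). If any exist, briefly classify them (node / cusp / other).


No singular points in the scanned grid; C is smooth there.

Compute partial derivatives:
  f_x = 8*x - 4.
  f_y = 1.
f_y = 1 is a nonzero constant, so f_y never vanishes: no point (x, y) can satisfy f = f_x = f_y = 0. In particular no (x, y) ∈ {−4, ..., 4}² is singular; the curve is smooth.


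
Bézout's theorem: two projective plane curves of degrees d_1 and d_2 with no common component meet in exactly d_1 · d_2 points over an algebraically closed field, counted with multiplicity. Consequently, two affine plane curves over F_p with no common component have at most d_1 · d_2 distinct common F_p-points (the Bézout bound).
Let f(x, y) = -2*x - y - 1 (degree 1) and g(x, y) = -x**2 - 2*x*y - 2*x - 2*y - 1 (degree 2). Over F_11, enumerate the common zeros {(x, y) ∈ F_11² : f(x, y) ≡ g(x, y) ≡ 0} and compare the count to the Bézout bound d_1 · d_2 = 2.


Common zeros: {(7, 7), (10, 1)}; count = 2; Bézout bound = 2.

deg(f) = 1, deg(g) = 2, so Bézout bound = 2.
Scan x ∈ F_11. For each x, list the y ∈ F_11 with f(x, y) ≡ 0 and those with g(x, y) ≡ 0 (mod 11); the common zeros in that column are the intersection.
  x = 0: f ≡ 0 at y ∈ {10}; g ≡ 0 at y ∈ {5}; common: ∅.
  x = 1: f ≡ 0 at y ∈ {8}; g ≡ 0 at y ∈ {10}; common: ∅.
  x = 2: f ≡ 0 at y ∈ {6}; g ≡ 0 at y ∈ {4}; common: ∅.
  x = 3: f ≡ 0 at y ∈ {4}; g ≡ 0 at y ∈ {9}; common: ∅.
  x = 4: f ≡ 0 at y ∈ {2}; g ≡ 0 at y ∈ {3}; common: ∅.
  x = 5: f ≡ 0 at y ∈ {0}; g ≡ 0 at y ∈ {8}; common: ∅.
  x = 6: f ≡ 0 at y ∈ {9}; g ≡ 0 at y ∈ {2}; common: ∅.
  x = 7: f ≡ 0 at y ∈ {7}; g ≡ 0 at y ∈ {7}; common: {7}.
  x = 8: f ≡ 0 at y ∈ {5}; g ≡ 0 at y ∈ {1}; common: ∅.
  x = 9: f ≡ 0 at y ∈ {3}; g ≡ 0 at y ∈ {6}; common: ∅.
  x = 10: f ≡ 0 at y ∈ {1}; g ≡ 0 at y ∈ {0, 1, 2, 3, 4, 5, 6, 7, 8, 9, 10}; common: {1}.
Collecting: common zeros = {(7, 7), (10, 1)}, so the count is 2.
Comparison with the Bézout bound: 2 ≤ 2 = deg(f)·deg(g), as expected for curves with no common component (the bound is attained).


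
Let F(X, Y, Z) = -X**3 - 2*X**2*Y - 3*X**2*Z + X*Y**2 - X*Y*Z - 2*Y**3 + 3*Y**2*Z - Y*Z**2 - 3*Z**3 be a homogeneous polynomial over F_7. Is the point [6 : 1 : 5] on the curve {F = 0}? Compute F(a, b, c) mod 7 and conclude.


F(6,1,5) ≡ 0 (mod 7); P is on the curve.

Evaluate F(6, 1, 5) term-by-term (mod 7).
  -X**3 ↦ -1·216·1·1 = -216
  -2*X**2*Y ↦ -2·36·1·1 = -72
  -3*X**2*Z ↦ -3·36·1·5 = -540
  X*Y**2 ↦ 1·6·1·1 = 6
  -X*Y*Z ↦ -1·6·1·5 = -30
  -2*Y**3 ↦ -2·1·1·1 = -2
  3*Y**2*Z ↦ 3·1·1·5 = 15
  -Y*Z**2 ↦ -1·1·1·25 = -25
  -3*Z**3 ↦ -3·1·1·125 = -375
Sum: F(6, 1, 5) = (-216) + (-72) + (-540) + (6) + (-30) + (-2) + (15) + (-25) + (-375) = -1239.
Reducing mod 7: -1239 ≡ 0 (mod 7).
Since F(a, b, c) ≡ 0 (mod 7), P lies on the curve.


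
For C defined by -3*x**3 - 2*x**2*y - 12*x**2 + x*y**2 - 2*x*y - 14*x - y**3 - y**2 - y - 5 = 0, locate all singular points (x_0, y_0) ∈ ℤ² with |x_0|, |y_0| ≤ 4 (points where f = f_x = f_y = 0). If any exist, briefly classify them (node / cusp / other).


Singular points: {(-1, -1)}; classification: node.

Compute partial derivatives:
  f_x = -9*x**2 - 4*x*y - 24*x + y**2 - 2*y - 14.
  f_y = -2*x**2 + 2*x*y - 2*x - 3*y**2 - 2*y - 1.
Scan x_0 ∈ {−4, ..., 4}. For each x_0, f_y(x_0, y) is a polynomial in y; find its integer roots y ∈ {−4, ..., 4}, then test f_x and f at those candidates.
  x = -4: f_y(-4, y) = -3*y**2 - 10*y - 25; no integer root y with |y| ≤ 4.
  x = -3: f_y(-3, y) = -3*y**2 - 8*y - 13; no integer root y with |y| ≤ 4.
  x = -2: f_y(-2, y) = -3*y**2 - 6*y - 5; no integer root y with |y| ≤ 4.
  x = -1: f_y(-1, y) = -3*y**2 - 4*y - 1; vanishes at y ∈ {-1}. (-1, -1): f_x = 0, f = 0 — SINGULAR.
  x = 0: f_y(0, y) = -3*y**2 - 2*y - 1; no integer root y with |y| ≤ 4.
  x = 1: f_y(1, y) = -3*y**2 - 5; no integer root y with |y| ≤ 4.
  x = 2: f_y(2, y) = -3*y**2 + 2*y - 13; no integer root y with |y| ≤ 4.
  x = 3: f_y(3, y) = -3*y**2 + 4*y - 25; no integer root y with |y| ≤ 4.
  x = 4: f_y(4, y) = -3*y**2 + 6*y - 41; no integer root y with |y| ≤ 4.
Only singular point on the grid: (-1, -1).
Classify: substitute x = -1 + u, y = -1 + v and expand: f = -3*u**3 - 2*u**2*v - u**2 + u*v**2 - v**3 + v**2.
No constant or linear terms (consistent with a singular point). Quadratic part: -u**2 + v**2. Cubic part: -3*u**3 - 2*u**2*v + u*v**2 - v**3.
The quadratic part v**2 - u**2 = (v − u)(v + u) splits into two distinct linear factors, so there are two distinct tangent lines y − -1 = ±(x − -1) — this is a node (ordinary double point).
Classification: node.


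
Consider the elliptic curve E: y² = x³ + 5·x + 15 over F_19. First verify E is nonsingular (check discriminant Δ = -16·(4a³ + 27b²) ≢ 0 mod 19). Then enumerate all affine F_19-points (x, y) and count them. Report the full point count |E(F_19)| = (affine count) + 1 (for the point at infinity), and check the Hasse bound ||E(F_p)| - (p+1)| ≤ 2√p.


Affine points = {(3, 0), (4, 2), (4, 17), (8, 4), (8, 15), (10, 1), (10, 18), (12, 6), (12, 13), (13, 4), (13, 15), (14, 6), (14, 13), (15, 8), (15, 11), (16, 7), (16, 12), (17, 4), (17, 15), (18, 3), (18, 16)}; affine count = 21; |E(F_19)| = 22.

Discriminant check: Δ ∝ 4a³ + 27b² = 4·5³ + 27·15² = 4·125 + 27·225 ≡ 1 (mod 19). Nonzero ⇒ E is nonsingular.
For each x ∈ F_19, compute rhs = x³ + 5·x + 15 mod 19, then count y ∈ F_19 with y² ≡ rhs.
  x = 0: rhs = 15, matching y values: none (0 points).
  x = 1: rhs = 2, matching y values: none (0 points).
  x = 2: rhs = 14, matching y values: none (0 points).
  x = 3: rhs = 0, matching y values: 0 (1 points).
  x = 4: rhs = 4, matching y values: 2, 17 (2 points).
  x = 5: rhs = 13, matching y values: none (0 points).
  x = 6: rhs = 14, matching y values: none (0 points).
  x = 7: rhs = 13, matching y values: none (0 points).
  x = 8: rhs = 16, matching y values: 4, 15 (2 points).
  x = 9: rhs = 10, matching y values: none (0 points).
  x = 10: rhs = 1, matching y values: 1, 18 (2 points).
  x = 11: rhs = 14, matching y values: none (0 points).
  x = 12: rhs = 17, matching y values: 6, 13 (2 points).
  x = 13: rhs = 16, matching y values: 4, 15 (2 points).
  x = 14: rhs = 17, matching y values: 6, 13 (2 points).
  x = 15: rhs = 7, matching y values: 8, 11 (2 points).
  x = 16: rhs = 11, matching y values: 7, 12 (2 points).
  x = 17: rhs = 16, matching y values: 4, 15 (2 points).
  x = 18: rhs = 9, matching y values: 3, 16 (2 points).
Total affine count: 21.
Full point count |E(F_19)| = 21 + 1 = 22.
Hasse bound: |22 − (19+1)| = |2| = 2 ≤ 2√19 ≈ 8.7178 ✓.


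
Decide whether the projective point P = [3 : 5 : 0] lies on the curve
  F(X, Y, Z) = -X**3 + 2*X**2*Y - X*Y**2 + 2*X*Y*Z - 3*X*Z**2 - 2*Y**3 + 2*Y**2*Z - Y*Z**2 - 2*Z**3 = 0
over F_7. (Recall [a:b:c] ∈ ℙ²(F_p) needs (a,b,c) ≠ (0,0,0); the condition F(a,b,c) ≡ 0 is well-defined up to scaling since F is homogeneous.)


F(3,5,0) ≡ 4 (mod 7); P is NOT on the curve.

Evaluate F(3, 5, 0) term-by-term (mod 7).
  -X**3 ↦ -1·27·1·1 = -27
  2*X**2*Y ↦ 2·9·5·1 = 90
  -X*Y**2 ↦ -1·3·25·1 = -75
  2*X*Y*Z ↦ 2·3·5·0 = 0
  -3*X*Z**2 ↦ -3·3·1·0 = 0
  -2*Y**3 ↦ -2·1·125·1 = -250
  2*Y**2*Z ↦ 2·1·25·0 = 0
  -Y*Z**2 ↦ -1·1·5·0 = 0
  -2*Z**3 ↦ -2·1·1·0 = 0
Sum: F(3, 5, 0) = (-27) + (90) + (-75) + (0) + (0) + (-250) + (0) + (0) + (0) = -262.
Reducing mod 7: -262 ≡ 4 (mod 7).
Since F(a, b, c) ≡ 4 ≠ 0 (mod 7), P does NOT lie on the curve.


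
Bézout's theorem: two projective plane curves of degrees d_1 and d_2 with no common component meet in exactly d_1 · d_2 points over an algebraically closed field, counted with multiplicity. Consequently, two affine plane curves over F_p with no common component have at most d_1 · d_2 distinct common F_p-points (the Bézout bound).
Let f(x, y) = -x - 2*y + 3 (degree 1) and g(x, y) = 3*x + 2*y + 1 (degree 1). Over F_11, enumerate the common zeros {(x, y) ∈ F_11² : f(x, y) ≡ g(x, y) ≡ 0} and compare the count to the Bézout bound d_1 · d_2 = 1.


Common zeros: {(9, 8)}; count = 1; Bézout bound = 1.

deg(f) = 1, deg(g) = 1, so Bézout bound = 1.
Scan x ∈ F_11. For each x, list the y ∈ F_11 with f(x, y) ≡ 0 and those with g(x, y) ≡ 0 (mod 11); the common zeros in that column are the intersection.
  x = 0: f ≡ 0 at y ∈ {7}; g ≡ 0 at y ∈ {5}; common: ∅.
  x = 1: f ≡ 0 at y ∈ {1}; g ≡ 0 at y ∈ {9}; common: ∅.
  x = 2: f ≡ 0 at y ∈ {6}; g ≡ 0 at y ∈ {2}; common: ∅.
  x = 3: f ≡ 0 at y ∈ {0}; g ≡ 0 at y ∈ {6}; common: ∅.
  x = 4: f ≡ 0 at y ∈ {5}; g ≡ 0 at y ∈ {10}; common: ∅.
  x = 5: f ≡ 0 at y ∈ {10}; g ≡ 0 at y ∈ {3}; common: ∅.
  x = 6: f ≡ 0 at y ∈ {4}; g ≡ 0 at y ∈ {7}; common: ∅.
  x = 7: f ≡ 0 at y ∈ {9}; g ≡ 0 at y ∈ {0}; common: ∅.
  x = 8: f ≡ 0 at y ∈ {3}; g ≡ 0 at y ∈ {4}; common: ∅.
  x = 9: f ≡ 0 at y ∈ {8}; g ≡ 0 at y ∈ {8}; common: {8}.
  x = 10: f ≡ 0 at y ∈ {2}; g ≡ 0 at y ∈ {1}; common: ∅.
Collecting: common zeros = {(9, 8)}, so the count is 1.
Comparison with the Bézout bound: 1 ≤ 1 = deg(f)·deg(g), as expected for curves with no common component (the bound is attained).


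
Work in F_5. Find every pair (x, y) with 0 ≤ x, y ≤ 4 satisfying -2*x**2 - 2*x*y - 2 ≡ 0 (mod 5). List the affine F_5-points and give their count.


Affine F_5-points: {(1, 3), (2, 0), (3, 0), (4, 2)}; count = 4.

For each of the 25 pairs (x, y) ∈ F_5², evaluate f(x, y) mod 5. Record the zeros.
  x = 0: [0↦3, 1↦3, 2↦3, 3↦3, 4↦3]  zeros at y ∈ ∅
  x = 1: [0↦1, 1↦4, 2↦2, 3↦0, 4↦3]  zeros at y ∈ {3}
  x = 2: [0↦0, 1↦1, 2↦2, 3↦3, 4↦4]  zeros at y ∈ {0}
  x = 3: [0↦0, 1↦4, 2↦3, 3↦2, 4↦1]  zeros at y ∈ {0}
  x = 4: [0↦1, 1↦3, 2↦0, 3↦2, 4↦4]  zeros at y ∈ {2}
Collecting zeros: affine points = {(1, 3), (2, 0), (3, 0), (4, 2)}.
Total count |C(F_5)_aff| = 4.


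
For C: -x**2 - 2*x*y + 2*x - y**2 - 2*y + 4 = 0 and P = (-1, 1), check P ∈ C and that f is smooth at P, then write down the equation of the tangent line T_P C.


Tangent line at P: 2*x - 2*y + 4 = 0.

Step 1: f(-1, 1) = 0, so P lies on C.
Step 2: partial derivatives
  f_x(x, y) = -2*x - 2*y + 2, f_y(x, y) = -2*x - 2*y - 2.
  f_x(P) = 2, f_y(P) = -2 (gradient nonzero, so P is smooth).
Step 3: tangent line at P: 2·(x − -1) + -2·(y − 1) = 0.
Expanding: 2*x - 2*y + 4 = 0.


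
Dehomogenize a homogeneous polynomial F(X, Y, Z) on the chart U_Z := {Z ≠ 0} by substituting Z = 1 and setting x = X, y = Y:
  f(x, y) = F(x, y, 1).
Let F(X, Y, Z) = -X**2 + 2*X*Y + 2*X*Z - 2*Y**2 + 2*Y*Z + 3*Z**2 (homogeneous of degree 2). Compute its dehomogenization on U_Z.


f(x, y) = -x**2 + 2*x*y + 2*x - 2*y**2 + 2*y + 3

On U_Z we set Z = 1. Each monomial c·X^i·Y^j·Z^k in F becomes c·x^i·y^j·1^k = c·x^i·y^j.
Substituting Z = 1: F(X, Y, 1) = -x**2 + 2*x*y + 2*x - 2*y**2 + 2*y + 3.
Note: deg(f) ≤ deg(F) = 2; strict inequality happens when F is divisible by Z (lost terms).


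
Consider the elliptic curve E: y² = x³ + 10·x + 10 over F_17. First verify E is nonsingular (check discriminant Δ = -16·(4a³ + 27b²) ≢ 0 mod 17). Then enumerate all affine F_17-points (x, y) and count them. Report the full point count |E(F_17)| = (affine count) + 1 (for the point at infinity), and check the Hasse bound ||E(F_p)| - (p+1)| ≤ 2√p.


Affine points = {(1, 2), (1, 15), (2, 2), (2, 15), (3, 4), (3, 13), (5, 7), (5, 10), (7, 7), (7, 10), (9, 8), (9, 9), (13, 5), (13, 12), (14, 2), (14, 15), (15, 4), (15, 13), (16, 4), (16, 13)}; affine count = 20; |E(F_17)| = 21.

Discriminant check: Δ ∝ 4a³ + 27b² = 4·10³ + 27·10² = 4·1000 + 27·100 ≡ 2 (mod 17). Nonzero ⇒ E is nonsingular.
For each x ∈ F_17, compute rhs = x³ + 10·x + 10 mod 17, then count y ∈ F_17 with y² ≡ rhs.
  x = 0: rhs = 10, matching y values: none (0 points).
  x = 1: rhs = 4, matching y values: 2, 15 (2 points).
  x = 2: rhs = 4, matching y values: 2, 15 (2 points).
  x = 3: rhs = 16, matching y values: 4, 13 (2 points).
  x = 4: rhs = 12, matching y values: none (0 points).
  x = 5: rhs = 15, matching y values: 7, 10 (2 points).
  x = 6: rhs = 14, matching y values: none (0 points).
  x = 7: rhs = 15, matching y values: 7, 10 (2 points).
  x = 8: rhs = 7, matching y values: none (0 points).
  x = 9: rhs = 13, matching y values: 8, 9 (2 points).
  x = 10: rhs = 5, matching y values: none (0 points).
  x = 11: rhs = 6, matching y values: none (0 points).
  x = 12: rhs = 5, matching y values: none (0 points).
  x = 13: rhs = 8, matching y values: 5, 12 (2 points).
  x = 14: rhs = 4, matching y values: 2, 15 (2 points).
  x = 15: rhs = 16, matching y values: 4, 13 (2 points).
  x = 16: rhs = 16, matching y values: 4, 13 (2 points).
Total affine count: 20.
Full point count |E(F_17)| = 20 + 1 = 21.
Hasse bound: |21 − (17+1)| = |3| = 3 ≤ 2√17 ≈ 8.2462 ✓.


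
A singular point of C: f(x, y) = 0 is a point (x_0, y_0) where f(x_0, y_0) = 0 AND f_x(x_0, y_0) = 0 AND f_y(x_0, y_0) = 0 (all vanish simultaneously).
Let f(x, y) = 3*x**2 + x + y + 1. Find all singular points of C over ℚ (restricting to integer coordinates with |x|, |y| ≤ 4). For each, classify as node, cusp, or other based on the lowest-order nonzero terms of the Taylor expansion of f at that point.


No singular points in the scanned grid; C is smooth there.

Compute partial derivatives:
  f_x = 6*x + 1.
  f_y = 1.
f_y = 1 is a nonzero constant, so f_y never vanishes: no point (x, y) can satisfy f = f_x = f_y = 0. In particular no (x, y) ∈ {−4, ..., 4}² is singular; the curve is smooth.


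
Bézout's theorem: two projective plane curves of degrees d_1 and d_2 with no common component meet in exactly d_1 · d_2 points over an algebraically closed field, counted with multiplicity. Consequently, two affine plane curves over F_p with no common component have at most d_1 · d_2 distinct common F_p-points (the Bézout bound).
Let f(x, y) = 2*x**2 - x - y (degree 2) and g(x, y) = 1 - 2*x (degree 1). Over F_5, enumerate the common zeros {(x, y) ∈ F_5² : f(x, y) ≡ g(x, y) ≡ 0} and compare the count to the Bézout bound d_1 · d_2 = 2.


Common zeros: {(3, 0)}; count = 1; Bézout bound = 2.

deg(f) = 2, deg(g) = 1, so Bézout bound = 2.
Scan x ∈ F_5. For each x, list the y ∈ F_5 with f(x, y) ≡ 0 and those with g(x, y) ≡ 0 (mod 5); the common zeros in that column are the intersection.
  x = 0: f ≡ 0 at y ∈ {0}; g ≡ 0 at y ∈ ∅; common: ∅.
  x = 1: f ≡ 0 at y ∈ {1}; g ≡ 0 at y ∈ ∅; common: ∅.
  x = 2: f ≡ 0 at y ∈ {1}; g ≡ 0 at y ∈ ∅; common: ∅.
  x = 3: f ≡ 0 at y ∈ {0}; g ≡ 0 at y ∈ {0, 1, 2, 3, 4}; common: {0}.
  x = 4: f ≡ 0 at y ∈ {3}; g ≡ 0 at y ∈ ∅; common: ∅.
Collecting: common zeros = {(3, 0)}, so the count is 1.
Comparison with the Bézout bound: 1 ≤ 2 = deg(f)·deg(g), as expected for curves with no common component (the affine F_5-count falls short of the bound because intersections may lie at infinity, over extension fields, or carry multiplicity).


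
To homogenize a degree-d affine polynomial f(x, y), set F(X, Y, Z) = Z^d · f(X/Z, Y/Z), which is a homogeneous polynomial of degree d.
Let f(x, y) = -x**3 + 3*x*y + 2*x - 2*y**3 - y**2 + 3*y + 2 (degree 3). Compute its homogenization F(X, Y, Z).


F(X, Y, Z) = -X**3 + 3*X*Y*Z + 2*X*Z**2 - 2*Y**3 - Y**2*Z + 3*Y*Z**2 + 2*Z**3

deg(f) = 3.
Substitute x = X/Z, y = Y/Z into f, then multiply by Z^3.
  monomial -1·x^3·y^0 ↦ -1·X^3·Y^0·Z^0.
  monomial 3·x^1·y^1 ↦ 3·X^1·Y^1·Z^1.
  monomial 2·x^1·y^0 ↦ 2·X^1·Y^0·Z^2.
  monomial -2·x^0·y^3 ↦ -2·X^0·Y^3·Z^0.
  monomial -1·x^0·y^2 ↦ -1·X^0·Y^2·Z^1.
  monomial 3·x^0·y^1 ↦ 3·X^0·Y^1·Z^2.
  monomial 2·x^0·y^0 ↦ 2·X^0·Y^0·Z^3.
Collecting: F(X, Y, Z) = -X**3 + 3*X*Y*Z + 2*X*Z**2 - 2*Y**3 - Y**2*Z + 3*Y*Z**2 + 2*Z**3.


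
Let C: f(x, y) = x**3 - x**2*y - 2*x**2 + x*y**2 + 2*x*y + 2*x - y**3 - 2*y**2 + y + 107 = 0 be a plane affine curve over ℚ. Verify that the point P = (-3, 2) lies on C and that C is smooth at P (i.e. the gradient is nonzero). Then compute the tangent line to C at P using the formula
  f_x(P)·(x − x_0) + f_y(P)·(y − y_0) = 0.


Tangent line at P: 61*x - 46*y + 275 = 0.

Step 1: f(-3, 2) = 0, so P lies on C.
Step 2: partial derivatives
  f_x(x, y) = 3*x**2 - 2*x*y - 4*x + y**2 + 2*y + 2, f_y(x, y) = -x**2 + 2*x*y + 2*x - 3*y**2 - 4*y + 1.
  f_x(P) = 61, f_y(P) = -46 (gradient nonzero, so P is smooth).
Step 3: tangent line at P: 61·(x − -3) + -46·(y − 2) = 0.
Expanding: 61*x - 46*y + 275 = 0.


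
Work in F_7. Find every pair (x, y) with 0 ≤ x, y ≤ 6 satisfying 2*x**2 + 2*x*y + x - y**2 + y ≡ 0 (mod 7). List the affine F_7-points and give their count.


Affine F_7-points: {(0, 0), (0, 1), (1, 5), (2, 1), (2, 4), (3, 0), (4, 4), (4, 5)}; count = 8.

For each of the 49 pairs (x, y) ∈ F_7², evaluate f(x, y) mod 7. Record the zeros.
  x = 0: [0↦0, 1↦0, 2↦5, 3↦1, 4↦2, 5↦1, 6↦5]  zeros at y ∈ {0, 1}
  x = 1: [0↦3, 1↦5, 2↦5, 3↦3, 4↦6, 5↦0, 6↦6]  zeros at y ∈ {5}
  x = 2: [0↦3, 1↦0, 2↦2, 3↦2, 4↦0, 5↦3, 6↦4]  zeros at y ∈ {1, 4}
  x = 3: [0↦0, 1↦6, 2↦3, 3↦5, 4↦5, 5↦3, 6↦6]  zeros at y ∈ {0}
  x = 4: [0↦1, 1↦2, 2↦1, 3↦5, 4↦0, 5↦0, 6↦5]  zeros at y ∈ {4, 5}
  x = 5: [0↦6, 1↦2, 2↦3, 3↦2, 4↦6, 5↦1, 6↦1]  zeros at y ∈ ∅
  x = 6: [0↦1, 1↦6, 2↦2, 3↦3, 4↦2, 5↦6, 6↦1]  zeros at y ∈ ∅
Collecting zeros: affine points = {(0, 0), (0, 1), (1, 5), (2, 1), (2, 4), (3, 0), (4, 4), (4, 5)}.
Total count |C(F_7)_aff| = 8.


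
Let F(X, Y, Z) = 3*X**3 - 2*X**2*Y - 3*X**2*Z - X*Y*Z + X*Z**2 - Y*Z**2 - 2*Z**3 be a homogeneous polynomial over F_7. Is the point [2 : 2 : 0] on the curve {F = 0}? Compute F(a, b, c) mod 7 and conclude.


F(2,2,0) ≡ 1 (mod 7); P is NOT on the curve.

Evaluate F(2, 2, 0) term-by-term (mod 7).
  3*X**3 ↦ 3·8·1·1 = 24
  -2*X**2*Y ↦ -2·4·2·1 = -16
  -3*X**2*Z ↦ -3·4·1·0 = 0
  -X*Y*Z ↦ -1·2·2·0 = 0
  X*Z**2 ↦ 1·2·1·0 = 0
  -Y*Z**2 ↦ -1·1·2·0 = 0
  -2*Z**3 ↦ -2·1·1·0 = 0
Sum: F(2, 2, 0) = (24) + (-16) + (0) + (0) + (0) + (0) + (0) = 8.
Reducing mod 7: 8 ≡ 1 (mod 7).
Since F(a, b, c) ≡ 1 ≠ 0 (mod 7), P does NOT lie on the curve.


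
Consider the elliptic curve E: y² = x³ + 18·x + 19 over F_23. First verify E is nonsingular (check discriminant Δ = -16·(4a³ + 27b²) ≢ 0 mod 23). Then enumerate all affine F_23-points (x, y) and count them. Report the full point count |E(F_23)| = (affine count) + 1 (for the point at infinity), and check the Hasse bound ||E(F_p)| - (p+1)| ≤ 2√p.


Affine points = {(3, 10), (3, 13), (5, 2), (5, 21), (8, 10), (8, 13), (9, 6), (9, 17), (10, 7), (10, 16), (12, 10), (12, 13), (13, 9), (13, 14), (14, 5), (14, 18), (22, 0)}; affine count = 17; |E(F_23)| = 18.

Discriminant check: Δ ∝ 4a³ + 27b² = 4·18³ + 27·19² = 4·5832 + 27·361 ≡ 1 (mod 23). Nonzero ⇒ E is nonsingular.
For each x ∈ F_23, compute rhs = x³ + 18·x + 19 mod 23, then count y ∈ F_23 with y² ≡ rhs.
  x = 0: rhs = 19, matching y values: none (0 points).
  x = 1: rhs = 15, matching y values: none (0 points).
  x = 2: rhs = 17, matching y values: none (0 points).
  x = 3: rhs = 8, matching y values: 10, 13 (2 points).
  x = 4: rhs = 17, matching y values: none (0 points).
  x = 5: rhs = 4, matching y values: 2, 21 (2 points).
  x = 6: rhs = 21, matching y values: none (0 points).
  x = 7: rhs = 5, matching y values: none (0 points).
  x = 8: rhs = 8, matching y values: 10, 13 (2 points).
  x = 9: rhs = 13, matching y values: 6, 17 (2 points).
  x = 10: rhs = 3, matching y values: 7, 16 (2 points).
  x = 11: rhs = 7, matching y values: none (0 points).
  x = 12: rhs = 8, matching y values: 10, 13 (2 points).
  x = 13: rhs = 12, matching y values: 9, 14 (2 points).
  x = 14: rhs = 2, matching y values: 5, 18 (2 points).
  x = 15: rhs = 7, matching y values: none (0 points).
  x = 16: rhs = 10, matching y values: none (0 points).
  x = 17: rhs = 17, matching y values: none (0 points).
  x = 18: rhs = 11, matching y values: none (0 points).
  x = 19: rhs = 21, matching y values: none (0 points).
  x = 20: rhs = 7, matching y values: none (0 points).
  x = 21: rhs = 21, matching y values: none (0 points).
  x = 22: rhs = 0, matching y values: 0 (1 points).
Total affine count: 17.
Full point count |E(F_23)| = 17 + 1 = 18.
Hasse bound: |18 − (23+1)| = |-6| = 6 ≤ 2√23 ≈ 9.5917 ✓.


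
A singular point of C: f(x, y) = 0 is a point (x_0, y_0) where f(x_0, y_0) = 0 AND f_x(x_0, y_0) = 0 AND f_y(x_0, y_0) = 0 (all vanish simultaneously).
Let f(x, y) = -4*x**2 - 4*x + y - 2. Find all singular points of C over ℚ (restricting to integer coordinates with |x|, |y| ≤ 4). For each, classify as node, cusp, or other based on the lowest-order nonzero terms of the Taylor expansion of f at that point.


No singular points in the scanned grid; C is smooth there.

Compute partial derivatives:
  f_x = -8*x - 4.
  f_y = 1.
f_y = 1 is a nonzero constant, so f_y never vanishes: no point (x, y) can satisfy f = f_x = f_y = 0. In particular no (x, y) ∈ {−4, ..., 4}² is singular; the curve is smooth.
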